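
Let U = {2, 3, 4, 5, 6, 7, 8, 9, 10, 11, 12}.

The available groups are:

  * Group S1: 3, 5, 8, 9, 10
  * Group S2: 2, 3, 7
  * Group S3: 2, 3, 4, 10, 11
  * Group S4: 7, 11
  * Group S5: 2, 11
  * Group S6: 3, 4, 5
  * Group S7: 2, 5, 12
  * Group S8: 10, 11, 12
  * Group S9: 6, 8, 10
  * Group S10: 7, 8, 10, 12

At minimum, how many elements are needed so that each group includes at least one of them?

4

Take H = {2, 5, 10, 11}. Each listed group contains at least one of these, so H is a hitting set of size 4.
No choice of 3 elements meets every group, so 4 is the minimum.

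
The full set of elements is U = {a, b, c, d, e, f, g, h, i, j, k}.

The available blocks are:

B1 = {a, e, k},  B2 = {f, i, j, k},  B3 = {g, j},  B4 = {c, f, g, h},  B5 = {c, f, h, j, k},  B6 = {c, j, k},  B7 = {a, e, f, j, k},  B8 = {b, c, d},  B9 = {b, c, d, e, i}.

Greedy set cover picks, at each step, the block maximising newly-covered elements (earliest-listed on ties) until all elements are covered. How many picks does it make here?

4

Greedy: pick B5 (covers 5 new) → pick B9 (covers 4 new) → pick B1 (covers 1 new) → pick B3 (covers 1 new). Total picks: 4.
(The true minimum cover uses only 3 blocks, so greedy is not optimal here.)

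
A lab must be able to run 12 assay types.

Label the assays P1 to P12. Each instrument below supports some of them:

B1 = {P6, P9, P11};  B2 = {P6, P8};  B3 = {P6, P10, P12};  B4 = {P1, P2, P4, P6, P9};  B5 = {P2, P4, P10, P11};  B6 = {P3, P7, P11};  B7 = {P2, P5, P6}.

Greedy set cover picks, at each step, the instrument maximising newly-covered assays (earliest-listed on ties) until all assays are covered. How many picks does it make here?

5

Greedy: pick B4 (covers 5 new) → pick B6 (covers 3 new) → pick B3 (covers 2 new) → pick B2 (covers 1 new) → pick B7 (covers 1 new). Total picks: 5.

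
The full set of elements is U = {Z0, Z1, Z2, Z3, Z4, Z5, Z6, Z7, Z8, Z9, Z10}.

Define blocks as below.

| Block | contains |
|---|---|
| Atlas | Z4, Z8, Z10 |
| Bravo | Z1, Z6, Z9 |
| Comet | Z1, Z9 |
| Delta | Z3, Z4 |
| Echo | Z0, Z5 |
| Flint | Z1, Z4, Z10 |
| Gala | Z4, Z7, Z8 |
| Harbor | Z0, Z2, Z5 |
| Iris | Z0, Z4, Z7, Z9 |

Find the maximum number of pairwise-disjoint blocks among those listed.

3

Bravo, Gala, Harbor are pairwise disjoint (Bravo={Z1,Z6,Z9}; Gala={Z4,Z7,Z8}; Harbor={Z0,Z2,Z5}).
Every remaining block overlaps one of these, and no 4 of the listed blocks are pairwise disjoint, so 3 is the maximum.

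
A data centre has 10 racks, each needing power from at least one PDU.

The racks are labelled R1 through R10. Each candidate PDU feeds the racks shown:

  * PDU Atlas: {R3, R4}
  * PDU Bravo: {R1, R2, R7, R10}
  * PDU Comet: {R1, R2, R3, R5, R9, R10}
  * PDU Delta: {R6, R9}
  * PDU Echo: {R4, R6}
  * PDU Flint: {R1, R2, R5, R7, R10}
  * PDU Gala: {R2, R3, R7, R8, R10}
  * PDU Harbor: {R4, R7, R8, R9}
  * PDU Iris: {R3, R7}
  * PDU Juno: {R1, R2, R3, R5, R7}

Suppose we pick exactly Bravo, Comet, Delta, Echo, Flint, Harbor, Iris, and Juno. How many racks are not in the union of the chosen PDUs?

Union of Bravo, Comet, Delta, Echo, Flint, Harbor, Iris, Juno = {R1, R2, R3, R4, R5, R6, R7, R8, R9, R10} — that's every rack, so 0 are uncovered.

0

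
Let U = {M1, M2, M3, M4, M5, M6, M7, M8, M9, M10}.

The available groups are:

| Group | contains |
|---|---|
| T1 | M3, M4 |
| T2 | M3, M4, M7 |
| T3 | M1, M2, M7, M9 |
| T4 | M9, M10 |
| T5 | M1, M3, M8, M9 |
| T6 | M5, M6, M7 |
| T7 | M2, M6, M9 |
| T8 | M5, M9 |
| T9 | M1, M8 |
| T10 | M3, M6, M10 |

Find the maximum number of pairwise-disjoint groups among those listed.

T1, T4, T6, T9 are pairwise disjoint (T1={M3,M4}; T4={M9,M10}; T6={M5,M6,M7}; T9={M1,M8}).
Every remaining group overlaps one of these, and no 5 of the listed groups are pairwise disjoint, so 4 is the maximum.

4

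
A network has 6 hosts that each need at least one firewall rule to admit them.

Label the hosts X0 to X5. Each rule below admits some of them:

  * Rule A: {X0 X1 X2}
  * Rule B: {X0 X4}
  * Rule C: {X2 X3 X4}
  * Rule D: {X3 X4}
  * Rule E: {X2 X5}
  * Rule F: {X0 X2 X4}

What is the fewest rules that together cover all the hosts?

A and D and E together: A ∪ D ∪ E = {X0, X1, X2, X3, X4, X5} — every host is covered.
Only A contains X1, so A is forced; the remaining 3 hosts need at least 2 more rules (each remaining rule adds at most 2) — so at least 3 rules are needed, and 3 is optimal.

3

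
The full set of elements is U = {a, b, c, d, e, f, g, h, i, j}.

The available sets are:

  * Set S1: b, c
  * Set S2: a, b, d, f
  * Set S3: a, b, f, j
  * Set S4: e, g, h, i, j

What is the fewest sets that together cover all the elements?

3

S1, S2, and S4 cover everything between them: the union {a, b, c, d, e, f, g, h, i, j} is all of U.
Only S1 contains c, so S1 is forced; the remaining 8 elements need at least 2 more sets (each remaining set adds at most 5) — so at least 3 sets are needed, and 3 is optimal.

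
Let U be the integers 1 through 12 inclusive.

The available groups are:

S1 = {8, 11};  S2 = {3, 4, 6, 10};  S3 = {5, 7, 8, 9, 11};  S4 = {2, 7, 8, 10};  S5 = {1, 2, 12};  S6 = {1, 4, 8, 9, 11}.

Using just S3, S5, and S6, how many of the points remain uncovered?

Union of S3, S5, S6 = {1, 2, 4, 5, 7, 8, 9, 11, 12}.
Not covered: 3, 6, 10 — 3 points.

3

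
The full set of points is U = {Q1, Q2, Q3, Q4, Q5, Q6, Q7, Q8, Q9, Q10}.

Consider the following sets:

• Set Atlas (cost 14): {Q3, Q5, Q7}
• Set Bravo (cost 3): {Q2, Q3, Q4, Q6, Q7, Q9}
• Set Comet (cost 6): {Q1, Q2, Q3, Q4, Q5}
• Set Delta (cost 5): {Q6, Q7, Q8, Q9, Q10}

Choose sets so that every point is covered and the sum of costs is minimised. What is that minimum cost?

11

Comet, Delta together cover every point (Comet ∪ Delta = {Q1, Q2, Q3, Q4, Q5, Q6, Q7, Q8, Q9, Q10}); total cost 6 + 5 = 11.
The greedy pick Bravo, Delta, Comet costs 14; no covering selection beats 11.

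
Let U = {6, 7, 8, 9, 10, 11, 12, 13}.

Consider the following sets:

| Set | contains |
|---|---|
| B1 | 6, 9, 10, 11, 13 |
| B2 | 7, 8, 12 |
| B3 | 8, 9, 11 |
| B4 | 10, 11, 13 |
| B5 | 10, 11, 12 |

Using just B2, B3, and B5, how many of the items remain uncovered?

Union of B2, B3, B5 = {7, 8, 9, 10, 11, 12}.
Not covered: 6, 13 — 2 items.

2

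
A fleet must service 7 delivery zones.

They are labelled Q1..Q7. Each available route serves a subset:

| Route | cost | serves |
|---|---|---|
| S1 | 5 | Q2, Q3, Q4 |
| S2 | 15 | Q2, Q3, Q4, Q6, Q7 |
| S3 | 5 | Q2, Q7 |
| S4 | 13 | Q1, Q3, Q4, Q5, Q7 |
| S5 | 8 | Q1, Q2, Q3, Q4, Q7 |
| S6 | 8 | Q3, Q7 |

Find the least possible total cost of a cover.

28

S2, S4 together cover every zone (S2 ∪ S4 = {Q1, Q2, Q3, Q4, Q5, Q6, Q7}); total cost 15 + 13 = 28.
The greedy pick S5, S4, S2 costs 36; no covering selection beats 28.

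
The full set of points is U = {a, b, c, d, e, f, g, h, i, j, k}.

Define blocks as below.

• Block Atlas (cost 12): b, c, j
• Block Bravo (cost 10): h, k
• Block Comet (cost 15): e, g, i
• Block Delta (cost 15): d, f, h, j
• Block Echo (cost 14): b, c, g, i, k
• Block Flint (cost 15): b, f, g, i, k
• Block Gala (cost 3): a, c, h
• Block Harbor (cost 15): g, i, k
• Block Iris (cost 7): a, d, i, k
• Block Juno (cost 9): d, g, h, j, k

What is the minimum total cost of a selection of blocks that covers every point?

Comet, Flint, Gala, Juno together cover every point (Comet ∪ Flint ∪ Gala ∪ Juno = {a, b, c, d, e, f, g, h, i, j, k}); total cost 15 + 15 + 3 + 9 = 42.
No covering selection has total cost below 42.

42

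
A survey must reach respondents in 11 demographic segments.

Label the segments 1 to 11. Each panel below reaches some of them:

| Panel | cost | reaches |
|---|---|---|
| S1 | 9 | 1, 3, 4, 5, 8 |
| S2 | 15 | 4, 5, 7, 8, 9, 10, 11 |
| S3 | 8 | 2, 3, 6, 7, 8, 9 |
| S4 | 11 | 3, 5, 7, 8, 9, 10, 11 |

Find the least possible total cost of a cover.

S1, S3, S4 together cover every segment (S1 ∪ S3 ∪ S4 = {1, 2, 3, 4, 5, 6, 7, 8, 9, 10, 11}); total cost 9 + 8 + 11 = 28.
No covering selection has total cost below 28.

28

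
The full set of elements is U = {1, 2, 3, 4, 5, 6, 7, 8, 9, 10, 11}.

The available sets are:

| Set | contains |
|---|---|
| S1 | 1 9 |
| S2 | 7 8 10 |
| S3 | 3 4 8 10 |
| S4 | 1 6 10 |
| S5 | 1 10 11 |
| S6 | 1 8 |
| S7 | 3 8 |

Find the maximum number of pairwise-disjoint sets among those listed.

S5, S7 are pairwise disjoint (S5={1,10,11}; S7={3,8}).
Every remaining set overlaps one of these, and no 3 of the listed sets are pairwise disjoint, so 2 is the maximum.

2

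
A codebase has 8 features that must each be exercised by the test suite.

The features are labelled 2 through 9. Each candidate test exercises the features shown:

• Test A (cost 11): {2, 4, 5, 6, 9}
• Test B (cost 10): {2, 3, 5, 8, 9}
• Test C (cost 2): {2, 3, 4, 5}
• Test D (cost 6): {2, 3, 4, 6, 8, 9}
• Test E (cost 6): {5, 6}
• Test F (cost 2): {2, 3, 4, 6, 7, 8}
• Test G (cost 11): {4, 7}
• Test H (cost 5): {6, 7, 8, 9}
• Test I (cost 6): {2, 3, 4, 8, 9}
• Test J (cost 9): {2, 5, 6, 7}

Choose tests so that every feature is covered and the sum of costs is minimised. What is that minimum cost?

7

C, H together cover every feature (C ∪ H = {2, 3, 4, 5, 6, 7, 8, 9}); total cost 2 + 5 = 7.
The greedy pick F, C, H costs 9; no covering selection beats 7.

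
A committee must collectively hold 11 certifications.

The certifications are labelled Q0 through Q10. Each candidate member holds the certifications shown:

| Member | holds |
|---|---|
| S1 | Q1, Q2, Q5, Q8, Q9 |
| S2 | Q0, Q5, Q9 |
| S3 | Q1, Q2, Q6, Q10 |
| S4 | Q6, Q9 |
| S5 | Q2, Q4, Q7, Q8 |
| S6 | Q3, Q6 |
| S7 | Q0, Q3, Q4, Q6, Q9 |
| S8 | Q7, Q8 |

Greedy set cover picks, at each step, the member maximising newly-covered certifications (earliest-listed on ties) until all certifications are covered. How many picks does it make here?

4

Greedy: pick S1 (covers 5 new) → pick S7 (covers 4 new) → pick S3 (covers 1 new) → pick S5 (covers 1 new). Total picks: 4.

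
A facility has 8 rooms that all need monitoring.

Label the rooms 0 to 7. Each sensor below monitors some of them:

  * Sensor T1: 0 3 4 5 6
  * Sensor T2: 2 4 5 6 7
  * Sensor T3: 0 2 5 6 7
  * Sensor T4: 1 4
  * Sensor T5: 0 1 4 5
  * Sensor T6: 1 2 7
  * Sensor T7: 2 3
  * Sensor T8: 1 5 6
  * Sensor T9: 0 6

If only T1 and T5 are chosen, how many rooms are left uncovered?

Union of T1, T5 = {0, 1, 3, 4, 5, 6}.
Not covered: 2, 7 — 2 rooms.

2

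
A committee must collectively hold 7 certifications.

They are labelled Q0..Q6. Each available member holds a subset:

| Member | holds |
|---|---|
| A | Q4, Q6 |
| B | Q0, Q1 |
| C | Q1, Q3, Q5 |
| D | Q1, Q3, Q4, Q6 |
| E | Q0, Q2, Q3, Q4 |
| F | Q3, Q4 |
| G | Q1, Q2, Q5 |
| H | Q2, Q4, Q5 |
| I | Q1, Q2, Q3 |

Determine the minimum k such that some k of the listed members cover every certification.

Take {A, C, E}. Their union is {Q0, Q1, Q2, Q3, Q4, Q5, Q6}, which is all 7 certifications.
No 2 of the 9 members cover everything (all 36 combinations miss at least one certification), so 3 is optimal.

3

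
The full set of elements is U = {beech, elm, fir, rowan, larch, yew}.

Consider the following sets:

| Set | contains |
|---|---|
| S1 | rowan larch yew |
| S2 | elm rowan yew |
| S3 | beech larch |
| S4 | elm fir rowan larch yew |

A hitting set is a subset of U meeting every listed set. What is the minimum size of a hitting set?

2

The 2 elements {beech, yew} hit every set.
The sets S2, S3 are pairwise disjoint, so any hitting set needs a separate element for each — at least 2. Hence 2 is optimal.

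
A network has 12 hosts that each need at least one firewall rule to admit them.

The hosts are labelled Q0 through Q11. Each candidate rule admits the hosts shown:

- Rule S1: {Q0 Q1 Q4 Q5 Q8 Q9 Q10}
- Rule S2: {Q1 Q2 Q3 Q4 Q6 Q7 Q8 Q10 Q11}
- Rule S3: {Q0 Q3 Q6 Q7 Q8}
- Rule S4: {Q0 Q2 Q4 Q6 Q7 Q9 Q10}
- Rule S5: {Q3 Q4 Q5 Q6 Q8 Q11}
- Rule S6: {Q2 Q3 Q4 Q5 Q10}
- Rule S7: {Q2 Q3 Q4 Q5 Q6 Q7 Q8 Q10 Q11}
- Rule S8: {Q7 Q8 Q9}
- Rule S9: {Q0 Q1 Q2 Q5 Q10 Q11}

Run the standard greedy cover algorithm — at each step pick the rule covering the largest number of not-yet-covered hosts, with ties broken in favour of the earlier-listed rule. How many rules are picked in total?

Greedy: pick S2 (covers 9 new) → pick S1 (covers 3 new). Total picks: 2.

2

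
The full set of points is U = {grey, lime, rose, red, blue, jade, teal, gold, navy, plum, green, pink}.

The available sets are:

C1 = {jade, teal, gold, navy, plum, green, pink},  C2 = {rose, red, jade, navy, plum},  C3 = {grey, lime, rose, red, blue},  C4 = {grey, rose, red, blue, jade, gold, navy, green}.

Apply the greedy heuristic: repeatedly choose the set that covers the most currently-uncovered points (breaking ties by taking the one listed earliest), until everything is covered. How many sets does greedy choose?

3

Greedy: pick C4 (covers 8 new) → pick C1 (covers 3 new) → pick C3 (covers 1 new). Total picks: 3.
(The true minimum cover uses only 2 sets, so greedy is not optimal here.)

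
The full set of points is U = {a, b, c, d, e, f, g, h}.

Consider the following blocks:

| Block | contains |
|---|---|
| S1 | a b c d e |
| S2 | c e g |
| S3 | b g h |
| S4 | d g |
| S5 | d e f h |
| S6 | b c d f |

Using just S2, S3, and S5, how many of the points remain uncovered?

1

Union of S2, S3, S5 = {b, c, d, e, f, g, h}.
Not covered: a — 1 point.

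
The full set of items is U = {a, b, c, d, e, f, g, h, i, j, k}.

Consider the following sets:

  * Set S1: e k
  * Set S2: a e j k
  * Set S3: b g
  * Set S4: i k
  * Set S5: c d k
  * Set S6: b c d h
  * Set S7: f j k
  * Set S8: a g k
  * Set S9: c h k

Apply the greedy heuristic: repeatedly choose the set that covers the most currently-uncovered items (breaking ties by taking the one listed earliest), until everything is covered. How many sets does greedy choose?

Greedy: pick S2 (covers 4 new) → pick S6 (covers 4 new) → pick S3 (covers 1 new) → pick S4 (covers 1 new) → pick S7 (covers 1 new). Total picks: 5.

5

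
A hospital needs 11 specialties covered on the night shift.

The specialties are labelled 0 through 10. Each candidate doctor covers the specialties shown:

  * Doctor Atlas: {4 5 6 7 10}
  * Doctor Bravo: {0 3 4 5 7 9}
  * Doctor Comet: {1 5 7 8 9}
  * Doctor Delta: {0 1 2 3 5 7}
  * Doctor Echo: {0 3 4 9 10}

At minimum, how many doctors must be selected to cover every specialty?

3

Atlas and Comet and Delta together: Atlas ∪ Comet ∪ Delta = {0, 1, 2, 3, 4, 5, 6, 7, 8, 9, 10} — every specialty is covered.
Only Delta contains 2, so Delta is forced; the remaining 5 specialties need at least 2 more doctors (each remaining doctor adds at most 3) — so at least 3 doctors are needed, and 3 is optimal.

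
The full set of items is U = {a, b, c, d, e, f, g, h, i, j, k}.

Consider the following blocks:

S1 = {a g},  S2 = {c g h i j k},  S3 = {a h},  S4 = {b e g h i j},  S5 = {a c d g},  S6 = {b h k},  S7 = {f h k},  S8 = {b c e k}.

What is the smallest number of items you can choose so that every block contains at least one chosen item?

3

Take T = {a, h, k}. Each listed block contains at least one of these, so T is a hitting set of size 3.
No choice of 2 items meets every block, so 3 is the minimum.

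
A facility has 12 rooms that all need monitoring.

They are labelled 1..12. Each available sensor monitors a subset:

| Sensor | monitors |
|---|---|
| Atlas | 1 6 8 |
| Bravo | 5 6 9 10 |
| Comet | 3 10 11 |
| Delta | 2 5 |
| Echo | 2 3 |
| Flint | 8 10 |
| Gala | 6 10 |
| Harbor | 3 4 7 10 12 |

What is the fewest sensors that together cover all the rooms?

5

Take {Atlas, Bravo, Comet, Delta, Harbor}. Their union is {1, 2, 3, 4, 5, 6, 7, 8, 9, 10, 11, 12}, which is all 12 rooms.
No 4 of the 8 sensors cover everything (all 70 combinations miss at least one room), so 5 is optimal.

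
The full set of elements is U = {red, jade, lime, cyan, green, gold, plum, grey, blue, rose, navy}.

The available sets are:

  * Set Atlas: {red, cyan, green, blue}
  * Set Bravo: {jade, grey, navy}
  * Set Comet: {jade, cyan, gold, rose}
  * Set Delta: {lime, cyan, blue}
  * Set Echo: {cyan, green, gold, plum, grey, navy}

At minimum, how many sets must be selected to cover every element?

Take {Atlas, Comet, Delta, Echo}. Their union is {red, jade, lime, cyan, green, gold, plum, grey, blue, rose, navy}, which is all 11 elements.
Only Echo contains plum, so Echo is forced; the remaining 5 elements need at least 3 more sets (each remaining set adds at most 2) — so at least 4 sets are needed, and 4 is optimal.

4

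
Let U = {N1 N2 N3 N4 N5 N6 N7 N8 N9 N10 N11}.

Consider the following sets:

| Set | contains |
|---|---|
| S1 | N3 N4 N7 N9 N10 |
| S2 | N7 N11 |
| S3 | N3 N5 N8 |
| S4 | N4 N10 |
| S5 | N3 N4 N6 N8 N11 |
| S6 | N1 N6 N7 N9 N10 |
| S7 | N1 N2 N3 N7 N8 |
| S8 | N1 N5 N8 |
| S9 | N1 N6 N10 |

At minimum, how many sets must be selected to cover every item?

Take {S5, S6, S7, S8}. Their union is {N1, N2, N3, N4, N5, N6, N7, N8, N9, N10, N11}, which is all 11 items.
No 3 of the 9 sets cover everything (all 84 combinations miss at least one item), so 4 is optimal.

4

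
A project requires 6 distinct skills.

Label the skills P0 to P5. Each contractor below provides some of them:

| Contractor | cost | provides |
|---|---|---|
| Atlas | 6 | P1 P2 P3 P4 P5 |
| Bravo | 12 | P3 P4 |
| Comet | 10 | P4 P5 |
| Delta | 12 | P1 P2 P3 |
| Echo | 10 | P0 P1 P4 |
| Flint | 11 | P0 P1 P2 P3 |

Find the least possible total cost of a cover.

16

Atlas, Echo together cover every skill (Atlas ∪ Echo = {P0, P1, P2, P3, P4, P5}); total cost 6 + 10 = 16.
No covering selection has total cost below 16.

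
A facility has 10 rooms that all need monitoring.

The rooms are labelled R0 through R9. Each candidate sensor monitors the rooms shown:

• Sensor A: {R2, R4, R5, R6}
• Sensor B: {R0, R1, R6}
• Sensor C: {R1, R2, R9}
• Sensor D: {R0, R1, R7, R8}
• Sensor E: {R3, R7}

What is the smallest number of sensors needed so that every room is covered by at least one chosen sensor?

A and C and D and E together: A ∪ C ∪ D ∪ E = {R0, R1, R2, R3, R4, R5, R6, R7, R8, R9} — every room is covered.
Only C contains R9, so C is forced; the remaining 7 rooms need at least 3 more sensors (each remaining sensor adds at most 3) — so at least 4 sensors are needed, and 4 is optimal.

4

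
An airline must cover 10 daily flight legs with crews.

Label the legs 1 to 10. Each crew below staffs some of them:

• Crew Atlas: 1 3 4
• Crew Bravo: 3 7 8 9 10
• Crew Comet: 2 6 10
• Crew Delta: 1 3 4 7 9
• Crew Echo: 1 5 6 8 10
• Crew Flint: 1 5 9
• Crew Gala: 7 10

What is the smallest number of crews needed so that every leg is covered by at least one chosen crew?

3

Comet and Delta and Echo together: Comet ∪ Delta ∪ Echo = {1, 2, 3, 4, 5, 6, 7, 8, 9, 10} — every leg is covered.
Only Comet contains 2, so Comet is forced; the remaining 7 legs need at least 2 more crews (each remaining crew adds at most 5) — so at least 3 crews are needed, and 3 is optimal.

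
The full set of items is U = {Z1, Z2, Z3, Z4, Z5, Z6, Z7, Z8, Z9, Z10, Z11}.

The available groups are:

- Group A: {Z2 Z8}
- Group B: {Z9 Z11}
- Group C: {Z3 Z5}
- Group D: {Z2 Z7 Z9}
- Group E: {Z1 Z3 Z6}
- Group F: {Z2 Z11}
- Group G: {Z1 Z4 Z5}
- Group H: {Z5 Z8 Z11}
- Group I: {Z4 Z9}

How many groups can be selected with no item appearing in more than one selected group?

3

A, E, I are pairwise disjoint (A={Z2,Z8}; E={Z1,Z3,Z6}; I={Z4,Z9}).
Every remaining group overlaps one of these, and no 4 of the listed groups are pairwise disjoint, so 3 is the maximum.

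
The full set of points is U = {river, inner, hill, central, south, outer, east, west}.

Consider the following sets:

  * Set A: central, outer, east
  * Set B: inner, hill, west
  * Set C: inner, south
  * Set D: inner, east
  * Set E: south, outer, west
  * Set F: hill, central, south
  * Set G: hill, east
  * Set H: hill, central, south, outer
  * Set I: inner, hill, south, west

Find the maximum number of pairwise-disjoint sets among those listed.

D, E are pairwise disjoint (D={inner,east}; E={south,outer,west}).
Every remaining set overlaps one of these, and no 3 of the listed sets are pairwise disjoint, so 2 is the maximum.

2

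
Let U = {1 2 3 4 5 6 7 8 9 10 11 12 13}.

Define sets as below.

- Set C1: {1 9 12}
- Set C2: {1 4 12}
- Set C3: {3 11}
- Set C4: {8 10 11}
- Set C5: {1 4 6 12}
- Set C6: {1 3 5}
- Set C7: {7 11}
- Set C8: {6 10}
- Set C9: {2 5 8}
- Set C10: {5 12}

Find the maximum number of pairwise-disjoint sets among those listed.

4

C2, C7, C8, C9 are pairwise disjoint (C2={1,4,12}; C7={7,11}; C8={6,10}; C9={2,5,8}).
Every remaining set overlaps one of these, and no 5 of the listed sets are pairwise disjoint, so 4 is the maximum.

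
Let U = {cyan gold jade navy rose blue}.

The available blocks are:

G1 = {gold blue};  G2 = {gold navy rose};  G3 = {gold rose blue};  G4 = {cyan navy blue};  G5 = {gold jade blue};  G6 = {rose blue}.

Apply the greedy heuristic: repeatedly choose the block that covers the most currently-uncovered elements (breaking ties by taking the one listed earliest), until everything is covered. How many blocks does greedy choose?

Greedy: pick G2 (covers 3 new) → pick G4 (covers 2 new) → pick G5 (covers 1 new). Total picks: 3.

3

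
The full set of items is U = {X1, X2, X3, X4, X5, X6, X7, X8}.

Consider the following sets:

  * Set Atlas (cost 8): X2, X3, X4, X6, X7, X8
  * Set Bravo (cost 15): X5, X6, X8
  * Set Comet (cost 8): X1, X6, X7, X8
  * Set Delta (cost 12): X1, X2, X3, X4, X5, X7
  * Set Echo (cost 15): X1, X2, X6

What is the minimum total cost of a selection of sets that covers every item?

Atlas, Delta together cover every item (Atlas ∪ Delta = {X1, X2, X3, X4, X5, X6, X7, X8}); total cost 8 + 12 = 20.
No covering selection has total cost below 20.

20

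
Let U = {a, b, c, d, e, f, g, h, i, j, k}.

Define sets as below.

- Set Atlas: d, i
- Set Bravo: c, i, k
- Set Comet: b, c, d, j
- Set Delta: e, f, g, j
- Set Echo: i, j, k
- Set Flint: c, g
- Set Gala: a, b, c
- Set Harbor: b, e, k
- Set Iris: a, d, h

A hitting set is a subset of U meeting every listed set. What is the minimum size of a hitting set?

4

T = {c, d, j, k} meets every set (each contains at least one member of T), and |T| = 4.
No choice of 3 items meets every set, so 4 is the minimum.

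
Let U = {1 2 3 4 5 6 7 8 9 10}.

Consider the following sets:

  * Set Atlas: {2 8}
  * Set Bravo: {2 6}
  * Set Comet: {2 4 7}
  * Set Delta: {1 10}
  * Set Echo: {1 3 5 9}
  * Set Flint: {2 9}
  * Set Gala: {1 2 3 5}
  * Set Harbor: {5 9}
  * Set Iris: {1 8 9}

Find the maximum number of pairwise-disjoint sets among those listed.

3

Comet, Delta, Harbor are pairwise disjoint (Comet={2,4,7}; Delta={1,10}; Harbor={5,9}).
Every remaining set overlaps one of these, and no 4 of the listed sets are pairwise disjoint, so 3 is the maximum.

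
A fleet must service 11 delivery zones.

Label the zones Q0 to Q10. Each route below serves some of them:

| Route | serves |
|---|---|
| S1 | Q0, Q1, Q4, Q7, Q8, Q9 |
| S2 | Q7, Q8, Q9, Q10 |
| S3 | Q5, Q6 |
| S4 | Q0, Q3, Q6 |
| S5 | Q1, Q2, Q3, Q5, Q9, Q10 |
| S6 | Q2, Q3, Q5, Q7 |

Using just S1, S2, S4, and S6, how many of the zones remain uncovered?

0

Union of S1, S2, S4, S6 = {Q0, Q1, Q2, Q3, Q4, Q5, Q6, Q7, Q8, Q9, Q10} — that's every zone, so 0 are uncovered.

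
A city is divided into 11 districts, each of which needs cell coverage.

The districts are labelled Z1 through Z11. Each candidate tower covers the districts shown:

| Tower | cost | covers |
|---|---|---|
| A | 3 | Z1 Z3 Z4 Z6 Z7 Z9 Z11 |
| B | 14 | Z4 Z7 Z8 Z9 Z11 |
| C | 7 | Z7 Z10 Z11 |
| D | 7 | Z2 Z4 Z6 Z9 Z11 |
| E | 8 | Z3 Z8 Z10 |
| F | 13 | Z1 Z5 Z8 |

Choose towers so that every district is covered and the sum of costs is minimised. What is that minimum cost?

30

A, C, D, F together cover every district (A ∪ C ∪ D ∪ F = {Z1, Z2, Z3, Z4, Z5, Z6, Z7, Z8, Z9, Z10, Z11}); total cost 3 + 7 + 7 + 13 = 30.
The greedy pick A, E, D, F costs 31; no covering selection beats 30.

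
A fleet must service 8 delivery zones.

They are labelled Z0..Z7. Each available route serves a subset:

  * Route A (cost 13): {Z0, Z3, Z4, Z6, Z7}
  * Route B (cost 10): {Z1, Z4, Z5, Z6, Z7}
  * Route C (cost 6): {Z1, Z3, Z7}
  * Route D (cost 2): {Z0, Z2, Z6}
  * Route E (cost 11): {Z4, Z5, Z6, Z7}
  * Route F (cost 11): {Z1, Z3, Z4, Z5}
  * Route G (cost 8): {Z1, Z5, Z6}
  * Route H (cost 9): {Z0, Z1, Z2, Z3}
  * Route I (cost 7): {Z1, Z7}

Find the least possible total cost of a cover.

B, C, D together cover every zone (B ∪ C ∪ D = {Z0, Z1, Z2, Z3, Z4, Z5, Z6, Z7}); total cost 10 + 6 + 2 = 18.
No covering selection has total cost below 18.

18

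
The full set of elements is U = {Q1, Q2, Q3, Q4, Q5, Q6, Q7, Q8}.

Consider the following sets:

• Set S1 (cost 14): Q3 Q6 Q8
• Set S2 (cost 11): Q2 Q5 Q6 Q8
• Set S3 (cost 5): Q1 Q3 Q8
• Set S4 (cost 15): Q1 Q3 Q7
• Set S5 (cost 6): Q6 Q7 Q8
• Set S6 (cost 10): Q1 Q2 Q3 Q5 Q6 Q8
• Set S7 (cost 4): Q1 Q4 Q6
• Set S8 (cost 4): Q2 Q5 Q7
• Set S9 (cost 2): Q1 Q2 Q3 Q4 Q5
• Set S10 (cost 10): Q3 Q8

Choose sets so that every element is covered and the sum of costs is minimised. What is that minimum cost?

S5, S9 together cover every element (S5 ∪ S9 = {Q1, Q2, Q3, Q4, Q5, Q6, Q7, Q8}); total cost 6 + 2 = 8.
No covering selection has total cost below 8.

8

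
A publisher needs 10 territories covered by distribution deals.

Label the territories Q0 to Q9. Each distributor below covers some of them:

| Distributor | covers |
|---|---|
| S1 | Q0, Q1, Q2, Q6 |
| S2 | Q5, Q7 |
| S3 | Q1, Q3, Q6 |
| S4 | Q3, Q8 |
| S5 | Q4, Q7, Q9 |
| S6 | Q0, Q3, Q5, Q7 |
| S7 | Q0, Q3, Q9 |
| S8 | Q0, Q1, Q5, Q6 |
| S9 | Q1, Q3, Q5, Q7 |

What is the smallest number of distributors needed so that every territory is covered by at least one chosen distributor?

4

Take {S1, S4, S5, S8}. Their union is {Q0, Q1, Q2, Q3, Q4, Q5, Q6, Q7, Q8, Q9}, which is all 10 territories.
No 3 of the 9 distributors cover everything (all 84 combinations miss at least one territory), so 4 is optimal.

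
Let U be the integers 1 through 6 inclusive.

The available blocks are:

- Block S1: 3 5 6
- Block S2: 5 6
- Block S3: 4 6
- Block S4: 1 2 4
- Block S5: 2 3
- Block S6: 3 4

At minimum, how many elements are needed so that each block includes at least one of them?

H = {3, 4, 5} meets every block (each contains at least one member of H), and |H| = 3.
No choice of 2 elements meets every block, so 3 is the minimum.

3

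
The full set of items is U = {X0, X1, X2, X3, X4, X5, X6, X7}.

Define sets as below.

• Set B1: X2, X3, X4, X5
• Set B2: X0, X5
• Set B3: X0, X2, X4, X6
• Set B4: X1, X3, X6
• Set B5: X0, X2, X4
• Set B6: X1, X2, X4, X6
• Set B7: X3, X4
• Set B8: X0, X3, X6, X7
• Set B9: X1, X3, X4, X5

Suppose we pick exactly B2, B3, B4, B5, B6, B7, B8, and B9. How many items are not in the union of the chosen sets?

0

Union of B2, B3, B4, B5, B6, B7, B8, B9 = {X0, X1, X2, X3, X4, X5, X6, X7} — that's every item, so 0 are uncovered.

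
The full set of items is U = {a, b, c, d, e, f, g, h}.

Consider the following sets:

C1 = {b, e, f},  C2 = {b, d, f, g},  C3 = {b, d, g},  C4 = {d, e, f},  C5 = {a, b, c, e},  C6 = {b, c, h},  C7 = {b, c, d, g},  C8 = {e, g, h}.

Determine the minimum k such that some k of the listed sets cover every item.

3

Take {C2, C5, C8}. Their union is {a, b, c, d, e, f, g, h}, which is all 8 items.
Only C5 contains a, so C5 is forced; the remaining 4 items need at least 2 more sets (each remaining set adds at most 3) — so at least 3 sets are needed, and 3 is optimal.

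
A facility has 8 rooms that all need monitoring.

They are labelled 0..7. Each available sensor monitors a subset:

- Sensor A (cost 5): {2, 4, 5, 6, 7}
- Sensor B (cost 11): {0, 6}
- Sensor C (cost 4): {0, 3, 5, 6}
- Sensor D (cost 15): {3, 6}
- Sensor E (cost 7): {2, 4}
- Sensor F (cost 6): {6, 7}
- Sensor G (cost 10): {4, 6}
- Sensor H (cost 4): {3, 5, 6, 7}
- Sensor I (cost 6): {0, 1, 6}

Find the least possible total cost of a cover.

A, C, I together cover every room (A ∪ C ∪ I = {0, 1, 2, 3, 4, 5, 6, 7}); total cost 5 + 4 + 6 = 15.
No covering selection has total cost below 15.

15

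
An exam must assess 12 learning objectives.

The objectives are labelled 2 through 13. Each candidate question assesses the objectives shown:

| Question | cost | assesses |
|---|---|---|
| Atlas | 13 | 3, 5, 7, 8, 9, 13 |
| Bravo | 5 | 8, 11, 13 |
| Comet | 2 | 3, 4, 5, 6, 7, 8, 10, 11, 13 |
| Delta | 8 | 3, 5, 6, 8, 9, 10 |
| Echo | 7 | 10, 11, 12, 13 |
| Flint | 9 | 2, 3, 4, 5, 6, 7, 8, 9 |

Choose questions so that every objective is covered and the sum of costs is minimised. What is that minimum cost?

Echo, Flint together cover every objective (Echo ∪ Flint = {2, 3, 4, 5, 6, 7, 8, 9, 10, 11, 12, 13}); total cost 7 + 9 = 16.
The greedy pick Comet, Flint, Echo costs 18; no covering selection beats 16.

16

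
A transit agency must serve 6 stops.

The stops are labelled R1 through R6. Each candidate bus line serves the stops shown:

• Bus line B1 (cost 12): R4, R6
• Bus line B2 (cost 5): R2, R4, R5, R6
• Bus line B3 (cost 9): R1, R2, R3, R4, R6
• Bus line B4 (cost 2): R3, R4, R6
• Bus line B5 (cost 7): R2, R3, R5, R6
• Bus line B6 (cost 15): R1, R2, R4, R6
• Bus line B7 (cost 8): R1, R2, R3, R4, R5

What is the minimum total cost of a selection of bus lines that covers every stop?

B4, B7 together cover every stop (B4 ∪ B7 = {R1, R2, R3, R4, R5, R6}); total cost 2 + 8 = 10.
The greedy pick B4, B2, B7 costs 15; no covering selection beats 10.

10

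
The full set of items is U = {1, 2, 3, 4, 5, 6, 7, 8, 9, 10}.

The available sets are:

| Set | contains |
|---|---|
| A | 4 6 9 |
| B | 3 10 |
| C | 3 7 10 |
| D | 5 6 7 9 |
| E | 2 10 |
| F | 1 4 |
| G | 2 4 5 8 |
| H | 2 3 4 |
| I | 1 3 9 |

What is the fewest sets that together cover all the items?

4

A and C and F and G together: A ∪ C ∪ F ∪ G = {1, 2, 3, 4, 5, 6, 7, 8, 9, 10} — every item is covered.
No 3 of the 9 sets cover everything (all 84 combinations miss at least one item), so 4 is optimal.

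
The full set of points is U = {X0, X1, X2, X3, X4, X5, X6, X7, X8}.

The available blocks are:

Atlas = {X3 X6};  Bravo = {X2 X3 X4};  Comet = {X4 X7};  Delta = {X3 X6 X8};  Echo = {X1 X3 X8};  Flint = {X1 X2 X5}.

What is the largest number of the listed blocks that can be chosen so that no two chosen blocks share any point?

3

Comet, Delta, Flint are pairwise disjoint (Comet={X4,X7}; Delta={X3,X6,X8}; Flint={X1,X2,X5}).
Every remaining block overlaps one of these, and no 4 of the listed blocks are pairwise disjoint, so 3 is the maximum.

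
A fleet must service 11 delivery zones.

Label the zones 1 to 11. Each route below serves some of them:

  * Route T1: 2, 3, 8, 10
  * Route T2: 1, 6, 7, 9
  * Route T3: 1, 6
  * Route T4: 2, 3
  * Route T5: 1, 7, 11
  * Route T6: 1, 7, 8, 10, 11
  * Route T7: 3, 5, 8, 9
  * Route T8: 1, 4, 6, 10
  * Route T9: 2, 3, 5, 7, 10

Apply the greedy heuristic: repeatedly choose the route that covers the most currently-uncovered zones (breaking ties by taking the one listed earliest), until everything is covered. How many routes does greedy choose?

Greedy: pick T6 (covers 5 new) → pick T7 (covers 3 new) → pick T8 (covers 2 new) → pick T1 (covers 1 new). Total picks: 4.

4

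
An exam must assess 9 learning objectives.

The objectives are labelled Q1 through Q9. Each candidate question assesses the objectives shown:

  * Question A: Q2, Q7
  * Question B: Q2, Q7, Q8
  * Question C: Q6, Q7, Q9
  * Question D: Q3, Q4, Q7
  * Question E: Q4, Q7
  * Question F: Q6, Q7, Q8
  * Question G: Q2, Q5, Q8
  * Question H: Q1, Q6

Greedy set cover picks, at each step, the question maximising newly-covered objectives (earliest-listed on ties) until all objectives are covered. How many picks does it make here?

Greedy: pick B (covers 3 new) → pick C (covers 2 new) → pick D (covers 2 new) → pick G (covers 1 new) → pick H (covers 1 new). Total picks: 5.
(The true minimum cover uses only 4 questions, so greedy is not optimal here.)

5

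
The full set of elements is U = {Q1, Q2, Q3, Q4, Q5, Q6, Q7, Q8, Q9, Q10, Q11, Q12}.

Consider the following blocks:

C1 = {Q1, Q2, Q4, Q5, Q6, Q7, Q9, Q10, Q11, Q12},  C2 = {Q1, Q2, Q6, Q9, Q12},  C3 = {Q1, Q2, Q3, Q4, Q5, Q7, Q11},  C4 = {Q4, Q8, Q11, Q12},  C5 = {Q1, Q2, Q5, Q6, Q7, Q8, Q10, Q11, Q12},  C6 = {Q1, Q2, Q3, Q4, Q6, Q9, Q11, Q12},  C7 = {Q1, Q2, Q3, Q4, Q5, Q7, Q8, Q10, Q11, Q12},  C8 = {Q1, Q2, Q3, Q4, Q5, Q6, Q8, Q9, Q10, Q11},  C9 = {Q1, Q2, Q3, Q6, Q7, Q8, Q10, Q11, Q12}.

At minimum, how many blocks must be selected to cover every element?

C5 and C6 together: C5 ∪ C6 = {Q1, Q2, Q3, Q4, Q5, Q6, Q7, Q8, Q9, Q10, Q11, Q12} — every element is covered.
No single block has all 12 elements (the largest, C1, has 10), so 2 is optimal.

2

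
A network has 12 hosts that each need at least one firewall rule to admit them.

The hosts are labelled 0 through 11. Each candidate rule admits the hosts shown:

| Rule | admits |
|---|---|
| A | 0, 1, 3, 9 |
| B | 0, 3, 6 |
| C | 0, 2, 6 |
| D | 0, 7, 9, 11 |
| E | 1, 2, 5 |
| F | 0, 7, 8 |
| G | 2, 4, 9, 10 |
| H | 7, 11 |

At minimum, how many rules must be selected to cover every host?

5

Take {B, E, F, G, H}. Their union is {0, 1, 2, 3, 4, 5, 6, 7, 8, 9, 10, 11}, which is all 12 hosts.
No 4 of the 8 rules cover everything (all 70 combinations miss at least one host), so 5 is optimal.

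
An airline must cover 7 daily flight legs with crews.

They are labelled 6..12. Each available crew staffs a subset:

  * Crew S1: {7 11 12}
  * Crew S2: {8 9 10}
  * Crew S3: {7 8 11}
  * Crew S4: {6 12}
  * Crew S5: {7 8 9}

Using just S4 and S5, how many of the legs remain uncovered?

Union of S4, S5 = {6, 7, 8, 9, 12}.
Not covered: 10, 11 — 2 legs.

2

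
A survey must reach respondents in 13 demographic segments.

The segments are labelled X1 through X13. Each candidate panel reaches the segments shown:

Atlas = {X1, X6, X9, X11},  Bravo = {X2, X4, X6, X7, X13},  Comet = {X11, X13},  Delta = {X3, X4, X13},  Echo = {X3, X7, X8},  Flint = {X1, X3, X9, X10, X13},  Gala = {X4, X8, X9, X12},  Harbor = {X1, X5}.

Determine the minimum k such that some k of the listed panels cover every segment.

5

Take {Bravo, Comet, Flint, Gala, Harbor}. Their union is {X1, X2, X3, X4, X5, X6, X7, X8, X9, X10, X11, X12, X13}, which is all 13 segments.
No 4 of the 8 panels cover everything (all 70 combinations miss at least one segment), so 5 is optimal.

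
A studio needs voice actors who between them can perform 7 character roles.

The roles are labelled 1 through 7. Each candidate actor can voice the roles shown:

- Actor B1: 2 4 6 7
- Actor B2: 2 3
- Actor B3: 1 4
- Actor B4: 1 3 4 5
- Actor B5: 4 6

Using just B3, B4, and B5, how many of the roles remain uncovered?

Union of B3, B4, B5 = {1, 3, 4, 5, 6}.
Not covered: 2, 7 — 2 roles.

2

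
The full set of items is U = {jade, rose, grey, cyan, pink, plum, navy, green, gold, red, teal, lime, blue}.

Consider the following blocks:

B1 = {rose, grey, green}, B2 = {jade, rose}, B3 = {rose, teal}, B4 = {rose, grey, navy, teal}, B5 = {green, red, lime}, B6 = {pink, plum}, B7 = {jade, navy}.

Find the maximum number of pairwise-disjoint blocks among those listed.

4

B3, B5, B6, B7 are pairwise disjoint (B3={rose,teal}; B5={green,red,lime}; B6={pink,plum}; B7={jade,navy}).
Every remaining block overlaps one of these, and no 5 of the listed blocks are pairwise disjoint, so 4 is the maximum.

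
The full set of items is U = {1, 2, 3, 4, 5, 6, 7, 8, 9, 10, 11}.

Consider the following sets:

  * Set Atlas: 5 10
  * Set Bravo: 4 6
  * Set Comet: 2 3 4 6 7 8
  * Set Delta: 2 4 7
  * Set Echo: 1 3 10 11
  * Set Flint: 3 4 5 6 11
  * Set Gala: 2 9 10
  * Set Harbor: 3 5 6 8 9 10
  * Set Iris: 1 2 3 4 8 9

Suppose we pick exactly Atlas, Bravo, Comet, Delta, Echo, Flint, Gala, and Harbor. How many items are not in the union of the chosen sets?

Union of Atlas, Bravo, Comet, Delta, Echo, Flint, Gala, Harbor = {1, 2, 3, 4, 5, 6, 7, 8, 9, 10, 11} — that's every item, so 0 are uncovered.

0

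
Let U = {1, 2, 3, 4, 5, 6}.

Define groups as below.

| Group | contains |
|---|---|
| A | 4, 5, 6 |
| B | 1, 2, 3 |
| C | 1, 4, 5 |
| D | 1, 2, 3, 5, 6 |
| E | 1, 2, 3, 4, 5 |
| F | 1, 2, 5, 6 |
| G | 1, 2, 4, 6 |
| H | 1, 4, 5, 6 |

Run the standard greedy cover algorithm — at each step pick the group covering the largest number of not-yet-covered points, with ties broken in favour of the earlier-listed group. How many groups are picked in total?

2

Greedy: pick D (covers 5 new) → pick A (covers 1 new). Total picks: 2.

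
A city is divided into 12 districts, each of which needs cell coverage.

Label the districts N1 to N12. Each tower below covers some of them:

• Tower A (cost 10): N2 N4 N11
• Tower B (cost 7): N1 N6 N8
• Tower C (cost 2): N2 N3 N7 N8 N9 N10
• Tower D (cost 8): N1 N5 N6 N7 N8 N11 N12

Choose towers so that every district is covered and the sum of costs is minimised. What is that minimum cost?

A, C, D together cover every district (A ∪ C ∪ D = {N1, N2, N3, N4, N5, N6, N7, N8, N9, N10, N11, N12}); total cost 10 + 2 + 8 = 20.
No covering selection has total cost below 20.

20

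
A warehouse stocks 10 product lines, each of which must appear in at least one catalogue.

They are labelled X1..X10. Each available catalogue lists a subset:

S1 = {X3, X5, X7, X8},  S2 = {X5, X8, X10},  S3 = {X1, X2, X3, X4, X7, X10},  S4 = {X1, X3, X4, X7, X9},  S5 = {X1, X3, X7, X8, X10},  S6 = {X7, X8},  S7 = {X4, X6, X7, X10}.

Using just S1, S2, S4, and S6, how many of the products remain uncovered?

2

Union of S1, S2, S4, S6 = {X1, X3, X4, X5, X7, X8, X9, X10}.
Not covered: X2, X6 — 2 products.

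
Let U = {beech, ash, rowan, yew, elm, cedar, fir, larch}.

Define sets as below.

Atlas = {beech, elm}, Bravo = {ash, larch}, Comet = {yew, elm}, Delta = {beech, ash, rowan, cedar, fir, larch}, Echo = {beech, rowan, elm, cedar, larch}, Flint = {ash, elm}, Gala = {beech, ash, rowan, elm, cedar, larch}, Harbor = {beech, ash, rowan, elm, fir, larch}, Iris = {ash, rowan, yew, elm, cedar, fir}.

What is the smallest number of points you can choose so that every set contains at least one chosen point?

2

Take H = {elm, larch}. Each listed set contains at least one of these, so H is a hitting set of size 2.
The sets Comet, Delta are pairwise disjoint, so any hitting set needs a separate point for each — at least 2. Hence 2 is optimal.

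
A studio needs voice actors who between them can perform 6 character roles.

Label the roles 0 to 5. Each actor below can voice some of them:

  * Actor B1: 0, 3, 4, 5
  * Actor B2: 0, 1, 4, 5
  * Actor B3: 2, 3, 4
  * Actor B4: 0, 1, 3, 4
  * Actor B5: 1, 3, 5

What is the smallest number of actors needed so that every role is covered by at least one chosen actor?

B2 and B3 together: B2 ∪ B3 = {0, 1, 2, 3, 4, 5} — every role is covered.
No single actor has all 6 roles (the largest, B1, has 4), so 2 is optimal.

2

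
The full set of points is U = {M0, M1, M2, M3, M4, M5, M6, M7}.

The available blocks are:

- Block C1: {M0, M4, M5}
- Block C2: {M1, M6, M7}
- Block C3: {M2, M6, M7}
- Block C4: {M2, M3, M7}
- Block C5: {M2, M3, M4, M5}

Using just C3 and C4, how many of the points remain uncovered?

4

Union of C3, C4 = {M2, M3, M6, M7}.
Not covered: M0, M1, M4, M5 — 4 points.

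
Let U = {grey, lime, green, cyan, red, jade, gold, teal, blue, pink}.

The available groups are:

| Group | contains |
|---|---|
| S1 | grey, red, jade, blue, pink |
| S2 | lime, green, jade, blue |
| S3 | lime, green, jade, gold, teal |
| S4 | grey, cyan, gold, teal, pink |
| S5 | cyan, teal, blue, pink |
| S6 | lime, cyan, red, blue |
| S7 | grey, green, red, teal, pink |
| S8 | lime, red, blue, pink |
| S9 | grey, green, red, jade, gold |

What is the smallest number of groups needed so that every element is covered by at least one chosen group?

Take {S5, S6, S9}. Their union is {grey, lime, green, cyan, red, jade, gold, teal, blue, pink}, which is all 10 elements.
No 2 of the 9 groups cover everything (all 36 combinations miss at least one element), so 3 is optimal.

3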